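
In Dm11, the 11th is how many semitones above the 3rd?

14

The chord tones of Dm11 (D minor eleventh) are D-F-A-C-E-G.
F to G is a major ninth: 14 semitones.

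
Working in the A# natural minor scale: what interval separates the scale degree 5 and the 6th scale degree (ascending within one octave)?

The scale runs A# B# C# D# E# F# G#.
The scale degree 5 is E# and the 6th scale degree is F#.
2 letter names make it a second; at 1 semitone (a half step narrower than major) the quality is minor.

minor second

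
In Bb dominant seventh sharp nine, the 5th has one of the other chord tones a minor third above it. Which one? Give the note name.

Ab

Bb7#9: Bb–D–F–Ab–C#.
The 5th is F. A minor third above F is Ab.
Ab is the chord's 7th.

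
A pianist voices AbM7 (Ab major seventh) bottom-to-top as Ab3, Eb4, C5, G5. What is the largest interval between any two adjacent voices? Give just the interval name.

major sixth

Adjacent intervals: Ab3→Eb4 = perfect fifth; Eb4→C5 = major sixth; C5→G5 = perfect fifth.
The largest is Eb4 to C5, a major sixth (9 semitones).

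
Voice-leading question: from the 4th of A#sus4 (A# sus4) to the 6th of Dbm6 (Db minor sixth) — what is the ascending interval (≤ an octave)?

diminished sixth

The 4th of A#sus4 (A# sus4) is D#; the 6th of Dbm6 (Db minor sixth) is Bb.
6 letter names make it a sixth; at 7 semitones (a whole step narrower than major) the quality is diminished.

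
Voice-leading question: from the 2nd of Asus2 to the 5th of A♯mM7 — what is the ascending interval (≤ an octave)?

augmented fourth

The 2nd of Asus2 is B; the 5th of A♯mM7 is E♯.
From B to E♯: 6 semitones over a fourth = augmented.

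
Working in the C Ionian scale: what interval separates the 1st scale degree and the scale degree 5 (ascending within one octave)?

perfect fifth

Spelling the C Ionian scale: C D E F G A B.
So we need the interval from C up to G.
Counting 5 letters and 7 half steps from C gives a perfect fifth.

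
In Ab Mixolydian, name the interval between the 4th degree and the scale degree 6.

major third

Spelling Ab Mixolydian: Ab Bb C Db Eb F Gb.
That puts Db below F.
Db up to F spans 3 letter names and 4 semitones — a major third.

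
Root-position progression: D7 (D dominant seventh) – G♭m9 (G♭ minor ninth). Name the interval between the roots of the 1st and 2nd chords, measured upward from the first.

diminished 4th

The roots are D and G♭.
4 letter names make it a fourth; at 4 semitones (a half step narrower than perfect) the quality is diminished.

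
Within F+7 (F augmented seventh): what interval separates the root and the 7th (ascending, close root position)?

minor seventh

Spelling the chord: F-A-C♯-E♭.
So we need the interval from F up to E♭.
From F to E♭: 10 semitones over a seventh = minor.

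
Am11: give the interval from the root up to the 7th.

Am11 is spelled A, C, E, G, B, D.
That puts A below G.
From A to G: 10 semitones over a seventh = minor.

m7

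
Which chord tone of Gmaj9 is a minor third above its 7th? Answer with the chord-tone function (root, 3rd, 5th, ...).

9th

Gmaj9 (G major ninth) is spelled G, B, D, F#, A.
The 7th is F#. A minor third above F# is A.
A is the chord's 9th.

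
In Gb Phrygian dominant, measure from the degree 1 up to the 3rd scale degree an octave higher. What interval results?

major 10th

Spelling Gb Phrygian dominant: Gb Abb Bb Cb Db Ebb Fb.
The degree 1 is Gb and the 3rd degree (up an octave) is Bb.
Counting 10 letters and 16 half steps from Gb gives a major tenth.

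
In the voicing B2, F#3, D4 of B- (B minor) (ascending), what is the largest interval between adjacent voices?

minor 6th

Adjacent intervals: B2→F#3 = perfect fifth; F#3→D4 = minor sixth.
The largest is F#3 to D4, a minor sixth (8 semitones).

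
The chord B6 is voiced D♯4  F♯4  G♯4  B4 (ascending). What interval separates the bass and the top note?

The outer voices are D♯4 and B4.
6 letter names make it a sixth; at 8 semitones (a half step narrower than major) the quality is minor.

minor sixth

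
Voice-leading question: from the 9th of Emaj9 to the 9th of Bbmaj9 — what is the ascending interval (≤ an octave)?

The 9th of Emaj9 is F#; the 9th of Bbmaj9 is C.
F# up to C is 6 semitones, a half step narrower than a perfect fifth, so the interval is diminished.

diminished fifth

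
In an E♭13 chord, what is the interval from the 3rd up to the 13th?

The chord tones of E♭ dominant thirteenth are E♭ G B♭ D♭ F C.
The 3rd is G and the 13th is C.
G up to C spans 11 letter names and 17 semitones — a perfect eleventh.

perfect eleventh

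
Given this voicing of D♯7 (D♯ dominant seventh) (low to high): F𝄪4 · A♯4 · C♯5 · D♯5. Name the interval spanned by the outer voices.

The outer voices are F𝄪4 and D♯5.
From F𝄪 to D♯: 8 semitones over a sixth = minor.

minor 6th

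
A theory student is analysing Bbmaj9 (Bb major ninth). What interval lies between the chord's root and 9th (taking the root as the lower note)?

major ninth

Bb major ninth is spelled Bb, D, F, A, C.
So we need the interval from Bb up to C.
Bb up to C spans 9 letter names and 14 semitones — a major ninth.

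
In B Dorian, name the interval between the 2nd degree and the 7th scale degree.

The scale runs B C# D E F# G# A.
The 2nd degree is C# and the scale degree 7 is A.
6 letter names make it a sixth; at 8 semitones (a half step narrower than major) the quality is minor.

minor sixth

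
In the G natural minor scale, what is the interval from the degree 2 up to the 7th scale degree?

The scale runs G A Bb C D Eb F.
Degree 2 = A; scale degree 7 = F.
6 letter names make it a sixth; at 8 semitones (a half step narrower than major) the quality is minor.

minor sixth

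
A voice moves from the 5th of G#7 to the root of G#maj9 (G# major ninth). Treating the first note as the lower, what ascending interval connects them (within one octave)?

G#7 has D# as its 5th, and G#maj9 (G# major ninth) has G# as its root.
D# up to G# spans 4 letter names and 5 semitones — a perfect fourth.

P4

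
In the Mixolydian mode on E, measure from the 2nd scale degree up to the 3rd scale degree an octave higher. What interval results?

The scale runs E F# G# A B C# D.
2nd scale degree = F#; degree 3 (up an octave) = G#.
From F# to G# is 14 semitones, exactly the major ninth.

major ninth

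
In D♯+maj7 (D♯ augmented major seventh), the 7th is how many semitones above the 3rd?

7

Spelling the chord: D♯, F𝄪, A𝄪, C𝄪.
F𝄪 to C𝄪 is a perfect fifth: 7 semitones.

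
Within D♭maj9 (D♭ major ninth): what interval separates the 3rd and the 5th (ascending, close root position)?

D♭maj9 (D♭ major ninth) is spelled D♭-F-A♭-C-E♭.
The 3rd is F and the 5th is A♭.
From F to A♭: 3 semitones over a third = minor.

minor third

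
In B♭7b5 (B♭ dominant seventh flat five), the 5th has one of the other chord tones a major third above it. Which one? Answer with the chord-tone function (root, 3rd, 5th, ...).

Spelling the chord: B♭ D F♭ A♭.
The 5th is F♭. A major third above F♭ is A♭.
A♭ is the chord's 7th.

7th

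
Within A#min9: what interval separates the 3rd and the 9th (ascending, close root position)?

The chord tones of A# minor ninth are A#, C#, E#, G#, B#.
So we need the interval from C# up to B#.
Counting 7 letters and 11 half steps from C# gives a major seventh.

M7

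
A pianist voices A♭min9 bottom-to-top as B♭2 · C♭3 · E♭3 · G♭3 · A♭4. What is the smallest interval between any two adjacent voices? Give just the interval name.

minor second

Adjacent intervals: B♭2→C♭3 = minor second; C♭3→E♭3 = major third; E♭3→G♭3 = minor third; G♭3→A♭4 = major ninth.
The smallest is B♭2 to C♭3, a minor second (1 semitone).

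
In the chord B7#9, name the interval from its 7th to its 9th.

augmented third

B7#9: B-D#-F#-A-C##.
The 7th is A and the 9th is C##.
A up to C## is 5 semitones, a half step wider than a major third, so the interval is augmented.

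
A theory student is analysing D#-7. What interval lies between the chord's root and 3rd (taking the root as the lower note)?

Spelling the chord: D#, F#, A#, C#.
So we need the interval from D# up to F#.
D# up to F# is 3 semitones, a half step narrower than a major third, so the interval is minor.

minor 3rd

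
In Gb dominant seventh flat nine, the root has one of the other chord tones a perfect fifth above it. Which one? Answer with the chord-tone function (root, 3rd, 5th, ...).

5th

The chord tones of Gb7b9 are Gb Bb Db Fb Abb.
The root is Gb. A perfect fifth above Gb is Db.
Db is the chord's 5th.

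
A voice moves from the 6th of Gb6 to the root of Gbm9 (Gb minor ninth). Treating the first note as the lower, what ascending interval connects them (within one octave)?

minor third

Gb6 has Eb as its 6th, and Gbm9 (Gb minor ninth) has Gb as its root.
3 letter names make it a third; at 3 semitones (a half step narrower than major) the quality is minor.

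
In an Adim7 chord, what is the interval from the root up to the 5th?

diminished 5th

Spelling the chord: A–C–Eb–Gb.
Root = A; 5th = Eb.
A up to Eb is 6 semitones, a half step narrower than a perfect fifth, so the interval is diminished.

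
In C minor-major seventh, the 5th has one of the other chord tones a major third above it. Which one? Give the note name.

B

The chord tones of Cm(maj7) are C, Eb, G, B.
The 5th is G. A major third above G is B.
B is the chord's 7th.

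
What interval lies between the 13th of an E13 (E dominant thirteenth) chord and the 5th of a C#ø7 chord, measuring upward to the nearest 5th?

diminished 5th

E13 (E dominant thirteenth) has C# as its 13th, and C#ø7 has G as its 5th.
5 letter names make it a fifth; at 6 semitones (a half step narrower than perfect) the quality is diminished.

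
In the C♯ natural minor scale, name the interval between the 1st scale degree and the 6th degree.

Spelling the C♯ natural minor scale: C♯ D♯ E F♯ G♯ A B.
So we need the interval from C♯ up to A.
6 letter names make it a sixth; at 8 semitones (a half step narrower than major) the quality is minor.

minor 6th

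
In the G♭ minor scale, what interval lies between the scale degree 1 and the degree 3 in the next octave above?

m10

G♭ natural minor: G♭ A♭ B𝄫 C♭ D♭ E𝄫 F♭.
So we need the interval from G♭ up to B𝄫.
10 letter names make it a tenth; at 15 semitones (a half step narrower than major) the quality is minor.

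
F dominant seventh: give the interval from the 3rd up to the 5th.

minor third

F7 is spelled F, A, C, Eb.
So we need the interval from A up to C.
A up to C is 3 semitones, a half step narrower than a major third, so the interval is minor.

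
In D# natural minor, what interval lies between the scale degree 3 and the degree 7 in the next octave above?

D# natural minor: D# E# F# G# A# B C#.
Scale degree 3 = F#; scale degree 7 (up an octave) = C#.
F# up to C# spans 12 letter names and 19 semitones — a perfect twelfth.

perfect twelfth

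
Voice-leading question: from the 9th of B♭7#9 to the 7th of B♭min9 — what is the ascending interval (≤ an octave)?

diminished sixth

B♭7#9 has C♯ as its 9th, and B♭min9 has A♭ as its 7th.
C♯ up to A♭ is 7 semitones, a whole step narrower than a major sixth, so the interval is diminished.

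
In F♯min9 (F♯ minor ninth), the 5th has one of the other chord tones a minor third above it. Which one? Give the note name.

E

Spelling the chord: F♯ A C♯ E G♯.
The 5th is C♯. A minor third above C♯ is E.
E is the chord's 7th.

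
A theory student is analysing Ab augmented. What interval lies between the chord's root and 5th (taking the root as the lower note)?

augmented 5th

The chord tones of Ab+ (Ab augmented) are Ab-C-E.
That puts Ab below E.
Ab up to E is 8 semitones, a half step wider than a perfect fifth, so the interval is augmented.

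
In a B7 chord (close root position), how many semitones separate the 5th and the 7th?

3

B dominant seventh is spelled B-D♯-F♯-A.
F♯ to A is a minor third: 3 semitones.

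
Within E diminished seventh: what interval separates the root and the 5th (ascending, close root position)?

The chord tones of E°7 are E, G, Bb, Db.
That puts E below Bb.
E up to Bb is 6 semitones, a half step narrower than a perfect fifth, so the interval is diminished.

diminished 5th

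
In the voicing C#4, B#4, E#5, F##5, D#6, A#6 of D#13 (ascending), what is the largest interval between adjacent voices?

major seventh

Adjacent intervals: C#4→B#4 = major seventh; B#4→E#5 = perfect fourth; E#5→F##5 = major second; F##5→D#6 = minor sixth; D#6→A#6 = perfect fifth.
The largest is C#4 to B#4, a major seventh (11 semitones).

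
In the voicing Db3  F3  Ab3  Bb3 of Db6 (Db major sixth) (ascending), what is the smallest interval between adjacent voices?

Adjacent intervals: Db3→F3 = major third; F3→Ab3 = minor third; Ab3→Bb3 = major second.
The smallest is Ab3 to Bb3, a major second (2 semitones).

major 2nd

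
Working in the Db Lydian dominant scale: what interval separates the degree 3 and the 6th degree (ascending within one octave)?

P4

Spelling the Db Lydian dominant scale: Db Eb F G Ab Bb Cb.
Degree 3 = F; 6th scale degree = Bb.
From F to Bb is 5 semitones, exactly the perfect fourth.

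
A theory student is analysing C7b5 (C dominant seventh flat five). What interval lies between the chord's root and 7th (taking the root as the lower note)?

C7b5 (C dominant seventh flat five) is spelled C E Gb Bb.
The root is C and the 7th is Bb.
C up to Bb is 10 semitones, a half step narrower than a major seventh, so the interval is minor.

minor seventh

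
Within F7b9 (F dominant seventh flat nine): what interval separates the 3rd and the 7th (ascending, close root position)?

The chord tones of F dominant seventh flat nine are F–A–C–Eb–Gb.
3rd = A; 7th = Eb.
A up to Eb is 6 semitones, a half step narrower than a perfect fifth, so the interval is diminished.

diminished 5th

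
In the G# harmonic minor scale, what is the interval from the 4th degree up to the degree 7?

G# harmonic minor: G# A# B C# D# E F##.
That puts C# below F##.
4 letter names make it a fourth; at 6 semitones (a half step wider than perfect) the quality is augmented.

augmented fourth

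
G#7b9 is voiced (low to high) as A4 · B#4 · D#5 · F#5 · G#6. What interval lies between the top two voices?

major ninth

Those voices are F#5 and G#6.
Counting 9 letters and 14 half steps from F# gives a major ninth.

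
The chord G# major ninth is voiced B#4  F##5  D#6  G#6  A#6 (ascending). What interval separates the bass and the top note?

The outer voices are B#4 and A#6.
B# up to A# is 22 semitones, a half step narrower than a major fourteenth, so the interval is minor.

minor fourteenth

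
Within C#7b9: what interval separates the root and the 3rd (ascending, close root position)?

C# dominant seventh flat nine is spelled C#, E#, G#, B, D.
The root is C# and the 3rd is E#.
Counting 3 letters and 4 half steps from C# gives a major third.

major third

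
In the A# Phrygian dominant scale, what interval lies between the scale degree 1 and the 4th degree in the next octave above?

A# phrygian dominant: A# B C## D# E# F# G#.
That puts A# below D#.
Counting 11 letters and 17 half steps from A# gives a perfect eleventh.

perfect eleventh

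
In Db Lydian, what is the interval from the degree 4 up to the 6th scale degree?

minor 3rd

Spelling Db Lydian: Db Eb F G Ab Bb C.
Degree 4 = G; scale degree 6 = Bb.
3 letter names make it a third; at 3 semitones (a half step narrower than major) the quality is minor.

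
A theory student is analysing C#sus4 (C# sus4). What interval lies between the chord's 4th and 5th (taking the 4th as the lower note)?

C#sus4 is spelled C# F# G#.
The 4th is F# and the 5th is G#.
From F# to G# is 2 semitones, exactly the major second.

major second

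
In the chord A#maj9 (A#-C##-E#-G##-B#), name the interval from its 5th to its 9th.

perfect 5th

So we need the interval from E# up to B#.
E# up to B# spans 5 letter names and 7 semitones — a perfect fifth.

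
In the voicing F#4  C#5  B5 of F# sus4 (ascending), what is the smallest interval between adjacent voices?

Adjacent intervals: F#4→C#5 = perfect fifth; C#5→B5 = minor seventh.
The smallest is F#4 to C#5, a perfect fifth (7 semitones).

P5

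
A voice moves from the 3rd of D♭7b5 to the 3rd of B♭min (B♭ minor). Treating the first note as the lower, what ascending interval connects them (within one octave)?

minor sixth

The 3rd of D♭7b5 is F; the 3rd of B♭min (B♭ minor) is D♭.
6 letter names make it a sixth; at 8 semitones (a half step narrower than major) the quality is minor.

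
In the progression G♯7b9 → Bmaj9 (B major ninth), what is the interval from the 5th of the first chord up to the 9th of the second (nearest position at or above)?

G♯7b9 has D♯ as its 5th, and Bmaj9 (B major ninth) has C♯ as its 9th.
D♯ up to C♯ is 10 semitones, a half step narrower than a major seventh, so the interval is minor.

m7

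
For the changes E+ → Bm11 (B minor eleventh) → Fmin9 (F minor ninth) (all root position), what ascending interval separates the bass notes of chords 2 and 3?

The roots are B and F.
B up to F is 6 semitones, a half step narrower than a perfect fifth, so the interval is diminished.

d5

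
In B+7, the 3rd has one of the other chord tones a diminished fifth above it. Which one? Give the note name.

A

Baug7 (B augmented seventh) is spelled B D♯ F𝄪 A.
The 3rd is D♯. A diminished fifth above D♯ is A.
A is the chord's 7th.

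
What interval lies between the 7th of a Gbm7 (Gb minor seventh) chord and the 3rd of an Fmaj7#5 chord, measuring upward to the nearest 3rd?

The 7th of Gbm7 (Gb minor seventh) is Fb; the 3rd of Fmaj7#5 is A.
3 letter names make it a third; at 5 semitones (a half step wider than major) the quality is augmented.

augmented third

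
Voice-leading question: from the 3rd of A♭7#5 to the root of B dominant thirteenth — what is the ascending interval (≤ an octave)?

The 3rd of A♭7#5 is C; the root of B dominant thirteenth is B.
From C to B is 11 semitones, exactly the major seventh.

M7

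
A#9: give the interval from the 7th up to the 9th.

M3

The chord tones of A# dominant ninth are A#-C##-E#-G#-B#.
That puts G# below B#.
G# up to B# spans 3 letter names and 4 semitones — a major third.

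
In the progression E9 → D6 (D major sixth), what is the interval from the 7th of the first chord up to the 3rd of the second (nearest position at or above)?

E9 has D as its 7th, and D6 (D major sixth) has F# as its 3rd.
D up to F# spans 3 letter names and 4 semitones — a major third.

major 3rd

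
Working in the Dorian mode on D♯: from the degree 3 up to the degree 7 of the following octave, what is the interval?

D♯ dorian: D♯ E♯ F♯ G♯ A♯ B♯ C♯.
So we need the interval from F♯ up to C♯.
From F♯ to C♯ is 19 semitones, exactly the perfect twelfth.

perfect twelfth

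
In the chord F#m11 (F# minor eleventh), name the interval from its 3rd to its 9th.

major seventh

F#m11 is spelled F#–A–C#–E–G#–B.
The 3rd is A and the 9th is G#.
From A to G# is 11 semitones, exactly the major seventh.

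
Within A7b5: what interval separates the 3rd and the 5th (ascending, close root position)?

diminished third

A7b5 (A dominant seventh flat five) is spelled A–C♯–E♭–G.
3rd = C♯; 5th = E♭.
From C♯ to E♭: 2 semitones over a third = diminished.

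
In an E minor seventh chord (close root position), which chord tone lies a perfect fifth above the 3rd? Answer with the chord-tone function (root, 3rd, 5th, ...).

7th

E-7 (E minor seventh) is spelled E G B D.
The 3rd is G. A perfect fifth above G is D.
D is the chord's 7th.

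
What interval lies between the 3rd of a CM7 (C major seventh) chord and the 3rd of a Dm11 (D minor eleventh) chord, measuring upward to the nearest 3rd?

The 3rd of CM7 (C major seventh) is E; the 3rd of Dm11 (D minor eleventh) is F.
E up to F is 1 semitone, a half step narrower than a major second, so the interval is minor.

minor second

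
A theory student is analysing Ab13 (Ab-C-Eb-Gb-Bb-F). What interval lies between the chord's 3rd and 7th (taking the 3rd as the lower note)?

That puts C below Gb.
From C to Gb: 6 semitones over a fifth = diminished.
This 3–7 tritone is the characteristic tension at the heart of the dominant sound.

diminished fifth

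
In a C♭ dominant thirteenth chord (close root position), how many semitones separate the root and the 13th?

C♭ dominant thirteenth: C♭-E♭-G♭-B𝄫-D♭-A♭.
C♭ to A♭ is a major thirteenth: 21 semitones.

21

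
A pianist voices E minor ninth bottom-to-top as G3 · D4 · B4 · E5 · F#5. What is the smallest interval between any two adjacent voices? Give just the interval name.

M2

Adjacent intervals: G3→D4 = perfect fifth; D4→B4 = major sixth; B4→E5 = perfect fourth; E5→F#5 = major second.
The smallest is E5 to F#5, a major second (2 semitones).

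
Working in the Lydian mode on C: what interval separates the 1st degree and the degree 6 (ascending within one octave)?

major sixth

The scale runs C D E F# G A B.
The 1st degree is C and the scale degree 6 is A.
From C to A is 9 semitones, exactly the major sixth.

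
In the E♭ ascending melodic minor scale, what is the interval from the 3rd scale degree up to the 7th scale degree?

A5

The scale runs E♭ F G♭ A♭ B♭ C D.
The 3rd scale degree is G♭ and the 7th degree is D.
From G♭ to D: 8 semitones over a fifth = augmented.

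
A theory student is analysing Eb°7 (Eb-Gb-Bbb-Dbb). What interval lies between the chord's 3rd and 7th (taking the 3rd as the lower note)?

diminished 5th

That puts Gb below Dbb.
Gb up to Dbb is 6 semitones, a half step narrower than a perfect fifth, so the interval is diminished.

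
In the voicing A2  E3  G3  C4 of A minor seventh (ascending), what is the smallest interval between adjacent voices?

minor third

Adjacent intervals: A2→E3 = perfect fifth; E3→G3 = minor third; G3→C4 = perfect fourth.
The smallest is E3 to G3, a minor third (3 semitones).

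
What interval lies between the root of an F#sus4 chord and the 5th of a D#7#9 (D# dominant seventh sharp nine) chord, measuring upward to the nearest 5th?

F#sus4 has F# as its root, and D#7#9 (D# dominant seventh sharp nine) has A# as its 5th.
Counting 3 letters and 4 half steps from F# gives a major third.

major 3rd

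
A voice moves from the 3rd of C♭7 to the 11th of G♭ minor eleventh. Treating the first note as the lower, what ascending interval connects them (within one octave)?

The 3rd of C♭7 is E♭; the 11th of G♭ minor eleventh is C♭.
6 letter names make it a sixth; at 8 semitones (a half step narrower than major) the quality is minor.

minor 6th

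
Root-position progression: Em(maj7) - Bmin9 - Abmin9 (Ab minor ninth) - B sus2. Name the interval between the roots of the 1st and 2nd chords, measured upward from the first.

perfect 5th

The roots are E and B.
Counting 5 letters and 7 half steps from E gives a perfect fifth.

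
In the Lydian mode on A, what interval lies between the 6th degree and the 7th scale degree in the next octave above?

The scale runs A B C♯ D♯ E F♯ G♯.
That puts F♯ below G♯.
F♯ up to G♯ spans 9 letter names and 14 semitones — a major ninth.

major ninth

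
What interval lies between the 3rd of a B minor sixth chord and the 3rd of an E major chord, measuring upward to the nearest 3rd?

The 3rd of B minor sixth is D; the 3rd of E major is G#.
From D to G#: 6 semitones over a fourth = augmented.

augmented fourth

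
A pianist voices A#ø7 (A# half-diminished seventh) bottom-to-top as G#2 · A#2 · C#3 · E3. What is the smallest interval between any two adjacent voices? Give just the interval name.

Adjacent intervals: G#2→A#2 = major second; A#2→C#3 = minor third; C#3→E3 = minor third.
The smallest is G#2 to A#2, a major second (2 semitones).

major 2nd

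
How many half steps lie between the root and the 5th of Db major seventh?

7

The chord tones of Dbmaj7 are Db F Ab C.
Db to Ab is a perfect fifth: 7 semitones.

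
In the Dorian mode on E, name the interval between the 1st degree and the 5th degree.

The scale runs E F# G A B C# D.
The 1st degree is E and the scale degree 5 is B.
Counting 5 letters and 7 half steps from E gives a perfect fifth.

perfect fifth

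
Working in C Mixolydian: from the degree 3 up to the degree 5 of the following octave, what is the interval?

The scale runs C D E F G A B♭.
Degree 3 = E; scale degree 5 (up an octave) = G.
E up to G is 15 semitones, a half step narrower than a major tenth, so the interval is minor.

m10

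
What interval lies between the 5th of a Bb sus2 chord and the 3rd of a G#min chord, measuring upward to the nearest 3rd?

Bb sus2 has F as its 5th, and G#min has B as its 3rd.
4 letter names make it a fourth; at 6 semitones (a half step wider than perfect) the quality is augmented.

augmented fourth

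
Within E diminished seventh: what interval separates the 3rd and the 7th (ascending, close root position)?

The chord tones of E diminished seventh are E, G, Bb, Db.
The 3rd is G and the 7th is Db.
From G to Db: 6 semitones over a fifth = diminished.

d5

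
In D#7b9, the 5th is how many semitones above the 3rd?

3

D#7b9 (D# dominant seventh flat nine) is spelled D#-F##-A#-C#-E.
F## to A# is a minor third: 3 semitones.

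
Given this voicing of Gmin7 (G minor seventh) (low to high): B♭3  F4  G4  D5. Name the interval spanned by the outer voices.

M10

The outer voices are B♭3 and D5.
From B♭ to D is 16 semitones, exactly the major tenth.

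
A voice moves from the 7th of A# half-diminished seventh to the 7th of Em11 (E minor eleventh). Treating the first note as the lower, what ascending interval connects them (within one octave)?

The 7th of A# half-diminished seventh is G#; the 7th of Em11 (E minor eleventh) is D.
5 letter names make it a fifth; at 6 semitones (a half step narrower than perfect) the quality is diminished.

diminished 5th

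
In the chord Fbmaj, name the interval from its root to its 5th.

perfect fifth

Fb major is spelled Fb Ab Cb.
That puts Fb below Cb.
Fb up to Cb spans 5 letter names and 7 semitones — a perfect fifth.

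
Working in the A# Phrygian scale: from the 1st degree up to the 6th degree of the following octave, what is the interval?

minor thirteenth

Spelling the A# Phrygian scale: A# B C# D# E# F# G#.
1st degree = A#; 6th scale degree (up an octave) = F#.
A# up to F# is 20 semitones, a half step narrower than a major thirteenth, so the interval is minor.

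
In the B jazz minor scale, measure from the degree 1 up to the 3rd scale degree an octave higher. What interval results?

minor 10th

The scale runs B C# D E F# G# A#.
The degree 1 is B and the 3rd degree (up an octave) is D.
10 letter names make it a tenth; at 15 semitones (a half step narrower than major) the quality is minor.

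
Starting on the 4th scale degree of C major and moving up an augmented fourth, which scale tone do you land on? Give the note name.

The scale is C D E F G A B.
The 4th scale degree is F; an augmented fourth above that is B — scale degree 7.

B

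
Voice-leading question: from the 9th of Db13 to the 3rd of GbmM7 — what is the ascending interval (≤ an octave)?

diminished fifth

Db13 has Eb as its 9th, and GbmM7 has Bbb as its 3rd.
5 letter names make it a fifth; at 6 semitones (a half step narrower than perfect) the quality is diminished.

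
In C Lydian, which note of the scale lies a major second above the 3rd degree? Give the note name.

F#

The scale is C D E F# G A B.
The 3rd degree is E; a major second above that is F# — scale degree 4.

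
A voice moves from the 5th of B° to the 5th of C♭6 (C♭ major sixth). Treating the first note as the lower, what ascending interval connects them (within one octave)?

m2

B° has F as its 5th, and C♭6 (C♭ major sixth) has G♭ as its 5th.
2 letter names make it a second; at 1 semitone (a half step narrower than major) the quality is minor.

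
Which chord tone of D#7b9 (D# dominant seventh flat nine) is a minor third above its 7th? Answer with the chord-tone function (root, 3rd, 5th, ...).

9th

Spelling the chord: D#, F##, A#, C#, E.
The 7th is C#. A minor third above C# is E.
E is the chord's 9th.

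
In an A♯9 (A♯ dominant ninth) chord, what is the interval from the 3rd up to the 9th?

minor seventh

A♯9: A♯, C𝄪, E♯, G♯, B♯.
3rd = C𝄪; 9th = B♯.
From C𝄪 to B♯: 10 semitones over a seventh = minor.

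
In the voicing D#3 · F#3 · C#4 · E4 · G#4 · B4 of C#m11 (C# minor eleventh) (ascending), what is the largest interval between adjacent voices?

perfect fifth

Adjacent intervals: D#3→F#3 = minor third; F#3→C#4 = perfect fifth; C#4→E4 = minor third; E4→G#4 = major third; G#4→B4 = minor third.
The largest is F#3 to C#4, a perfect fifth (7 semitones).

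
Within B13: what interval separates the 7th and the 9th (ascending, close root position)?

B13: B–D#–F#–A–C#–G#.
The 7th is A and the 9th is C#.
A up to C# spans 3 letter names and 4 semitones — a major third.

M3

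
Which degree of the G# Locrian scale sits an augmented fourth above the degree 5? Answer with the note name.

G#

The scale is G# A B C# D E F#.
The degree 5 is D; an augmented fourth above that is G# — scale degree 1.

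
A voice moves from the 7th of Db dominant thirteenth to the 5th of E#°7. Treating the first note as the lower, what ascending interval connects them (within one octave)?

The 7th of Db dominant thirteenth is Cb; the 5th of E#°7 is B.
From Cb to B: 12 semitones over a seventh = augmented.

augmented seventh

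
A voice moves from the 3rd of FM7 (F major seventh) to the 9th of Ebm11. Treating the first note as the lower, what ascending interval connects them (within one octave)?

minor sixth

FM7 (F major seventh) has A as its 3rd, and Ebm11 has F as its 9th.
A up to F is 8 semitones, a half step narrower than a major sixth, so the interval is minor.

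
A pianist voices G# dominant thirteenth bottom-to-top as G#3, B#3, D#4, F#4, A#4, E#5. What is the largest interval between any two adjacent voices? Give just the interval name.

perfect 5th

Adjacent intervals: G#3→B#3 = major third; B#3→D#4 = minor third; D#4→F#4 = minor third; F#4→A#4 = major third; A#4→E#5 = perfect fifth.
The largest is A#4 to E#5, a perfect fifth (7 semitones).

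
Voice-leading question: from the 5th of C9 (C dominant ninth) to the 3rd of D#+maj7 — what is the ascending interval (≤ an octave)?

The 5th of C9 (C dominant ninth) is G; the 3rd of D#+maj7 is F##.
From G to F##: 12 semitones over a seventh = augmented.

augmented seventh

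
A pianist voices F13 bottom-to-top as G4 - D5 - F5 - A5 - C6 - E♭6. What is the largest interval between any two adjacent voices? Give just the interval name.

Adjacent intervals: G4→D5 = perfect fifth; D5→F5 = minor third; F5→A5 = major third; A5→C6 = minor third; C6→E♭6 = minor third.
The largest is G4 to D5, a perfect fifth (7 semitones).

perfect 5th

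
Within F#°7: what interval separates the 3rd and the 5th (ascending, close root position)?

m3

Spelling the chord: F#–A–C–Eb.
3rd = A; 5th = C.
From A to C: 3 semitones over a third = minor.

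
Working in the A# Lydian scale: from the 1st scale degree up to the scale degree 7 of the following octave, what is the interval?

major fourteenth

The scale runs A# B# C## D## E# F## G##.
1st scale degree = A#; 7th scale degree (up an octave) = G##.
A# up to G## spans 14 letter names and 23 semitones — a major fourteenth.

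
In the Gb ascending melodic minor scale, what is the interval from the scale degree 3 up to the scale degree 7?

augmented fifth

Spelling the Gb ascending melodic minor scale: Gb Ab Bbb Cb Db Eb F.
That puts Bbb below F.
5 letter names make it a fifth; at 8 semitones (a half step wider than perfect) the quality is augmented.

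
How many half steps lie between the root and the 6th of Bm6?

9

Spelling the chord: B, D, F#, G#.
B to G# is a major sixth: 9 semitones.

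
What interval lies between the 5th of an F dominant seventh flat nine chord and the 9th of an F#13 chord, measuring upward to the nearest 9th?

The 5th of F dominant seventh flat nine is C; the 9th of F#13 is G#.
C up to G# is 8 semitones, a half step wider than a perfect fifth, so the interval is augmented.

augmented fifth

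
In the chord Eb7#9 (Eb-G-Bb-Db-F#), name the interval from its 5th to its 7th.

So we need the interval from Bb up to Db.
From Bb to Db: 3 semitones over a third = minor.

minor third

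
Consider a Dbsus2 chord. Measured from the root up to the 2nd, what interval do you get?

The chord tones of Db sus2 are Db-Eb-Ab.
Root = Db; 2nd = Eb.
Counting 2 letters and 2 half steps from Db gives a major second.

M2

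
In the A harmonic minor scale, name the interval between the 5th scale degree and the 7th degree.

Spelling the A harmonic minor scale: A B C D E F G#.
The 5th scale degree is E and the degree 7 is G#.
From E to G# is 4 semitones, exactly the major third.

major third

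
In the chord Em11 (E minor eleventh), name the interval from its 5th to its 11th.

minor 7th

The chord tones of Em11 are E, G, B, D, F#, A.
The 5th is B and the 11th is A.
B up to A is 10 semitones, a half step narrower than a major seventh, so the interval is minor.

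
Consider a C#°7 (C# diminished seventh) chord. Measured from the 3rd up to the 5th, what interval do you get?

minor 3rd

Spelling the chord: C#–E–G–Bb.
So we need the interval from E up to G.
From E to G: 3 semitones over a third = minor.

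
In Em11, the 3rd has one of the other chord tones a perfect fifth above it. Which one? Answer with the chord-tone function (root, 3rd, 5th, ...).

The chord tones of E minor eleventh are E, G, B, D, F#, A.
The 3rd is G. A perfect fifth above G is D.
D is the chord's 7th.

7th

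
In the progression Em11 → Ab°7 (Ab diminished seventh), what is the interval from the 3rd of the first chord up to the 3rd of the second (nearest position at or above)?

diminished fourth

The 3rd of Em11 is G; the 3rd of Ab°7 (Ab diminished seventh) is Cb.
G up to Cb is 4 semitones, a half step narrower than a perfect fourth, so the interval is diminished.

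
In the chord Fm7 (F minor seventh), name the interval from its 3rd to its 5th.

The chord tones of F minor seventh are F–A♭–C–E♭.
So we need the interval from A♭ up to C.
A♭ up to C spans 3 letter names and 4 semitones — a major third.

major 3rd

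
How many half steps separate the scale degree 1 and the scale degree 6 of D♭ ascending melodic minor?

The scale is D♭ E♭ F♭ G♭ A♭ B♭ C.
D♭ up to B♭ is a major sixth — 9 semitones.

9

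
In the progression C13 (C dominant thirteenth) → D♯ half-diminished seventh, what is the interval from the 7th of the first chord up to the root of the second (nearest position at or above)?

A3

The 7th of C13 (C dominant thirteenth) is B♭; the root of D♯ half-diminished seventh is D♯.
B♭ up to D♯ is 5 semitones, a half step wider than a major third, so the interval is augmented.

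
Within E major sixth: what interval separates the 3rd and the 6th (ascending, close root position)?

The chord tones of E major sixth are E-G♯-B-C♯.
3rd = G♯; 6th = C♯.
From G♯ to C♯ is 5 semitones, exactly the perfect fourth.

perfect fourth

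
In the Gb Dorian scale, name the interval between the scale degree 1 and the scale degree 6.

Gb dorian: Gb Ab Bbb Cb Db Eb Fb.
The scale degree 1 is Gb and the scale degree 6 is Eb.
Counting 6 letters and 9 half steps from Gb gives a major sixth.

major 6th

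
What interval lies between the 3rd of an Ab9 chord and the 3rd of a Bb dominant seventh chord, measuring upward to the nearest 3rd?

major 2nd

Ab9 has C as its 3rd, and Bb dominant seventh has D as its 3rd.
C up to D spans 2 letter names and 2 semitones — a major second.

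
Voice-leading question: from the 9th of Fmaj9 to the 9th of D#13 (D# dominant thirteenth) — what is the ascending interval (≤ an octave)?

The 9th of Fmaj9 is G; the 9th of D#13 (D# dominant thirteenth) is E#.
G up to E# is 10 semitones, a half step wider than a major sixth, so the interval is augmented.

A6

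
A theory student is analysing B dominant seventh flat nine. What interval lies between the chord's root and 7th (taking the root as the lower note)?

minor 7th

Spelling the chord: B D# F# A C.
So we need the interval from B up to A.
From B to A: 10 semitones over a seventh = minor.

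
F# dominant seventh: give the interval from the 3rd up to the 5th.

The chord tones of F#7 (F# dominant seventh) are F#-A#-C#-E.
3rd = A#; 5th = C#.
From A# to C#: 3 semitones over a third = minor.

m3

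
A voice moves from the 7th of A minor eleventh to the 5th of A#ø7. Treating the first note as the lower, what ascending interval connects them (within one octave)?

The 7th of A minor eleventh is G; the 5th of A#ø7 is E.
Counting 6 letters and 9 half steps from G gives a major sixth.

major 6th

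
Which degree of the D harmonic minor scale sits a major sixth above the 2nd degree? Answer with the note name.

The scale is D E F G A Bb C#.
The 2nd degree is E; a major sixth above that is C# — scale degree 7.

C#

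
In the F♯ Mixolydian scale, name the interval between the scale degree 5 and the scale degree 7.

minor third

Spelling the F♯ Mixolydian scale: F♯ G♯ A♯ B C♯ D♯ E.
That puts C♯ below E.
From C♯ to E: 3 semitones over a third = minor.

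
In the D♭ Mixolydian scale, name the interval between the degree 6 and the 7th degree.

D♭ mixolydian: D♭ E♭ F G♭ A♭ B♭ C♭.
Degree 6 = B♭; 7th scale degree = C♭.
2 letter names make it a second; at 1 semitone (a half step narrower than major) the quality is minor.

minor 2nd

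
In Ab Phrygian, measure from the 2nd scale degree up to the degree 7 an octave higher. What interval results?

major thirteenth

Spelling Ab Phrygian: Ab Bbb Cb Db Eb Fb Gb.
2nd scale degree = Bbb; scale degree 7 (up an octave) = Gb.
From Bbb to Gb is 21 semitones, exactly the major thirteenth.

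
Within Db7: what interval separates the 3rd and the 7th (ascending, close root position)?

diminished fifth

Spelling the chord: Db F Ab Cb.
That puts F below Cb.
From F to Cb: 6 semitones over a fifth = diminished.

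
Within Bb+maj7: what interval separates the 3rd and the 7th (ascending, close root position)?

Bbmaj7#5 (Bb augmented major seventh): Bb-D-F#-A.
So we need the interval from D up to A.
From D to A is 7 semitones, exactly the perfect fifth.

perfect fifth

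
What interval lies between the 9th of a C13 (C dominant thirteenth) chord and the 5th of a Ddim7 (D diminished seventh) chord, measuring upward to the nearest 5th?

C13 (C dominant thirteenth) has D as its 9th, and Ddim7 (D diminished seventh) has A♭ as its 5th.
D up to A♭ is 6 semitones, a half step narrower than a perfect fifth, so the interval is diminished.

diminished fifth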